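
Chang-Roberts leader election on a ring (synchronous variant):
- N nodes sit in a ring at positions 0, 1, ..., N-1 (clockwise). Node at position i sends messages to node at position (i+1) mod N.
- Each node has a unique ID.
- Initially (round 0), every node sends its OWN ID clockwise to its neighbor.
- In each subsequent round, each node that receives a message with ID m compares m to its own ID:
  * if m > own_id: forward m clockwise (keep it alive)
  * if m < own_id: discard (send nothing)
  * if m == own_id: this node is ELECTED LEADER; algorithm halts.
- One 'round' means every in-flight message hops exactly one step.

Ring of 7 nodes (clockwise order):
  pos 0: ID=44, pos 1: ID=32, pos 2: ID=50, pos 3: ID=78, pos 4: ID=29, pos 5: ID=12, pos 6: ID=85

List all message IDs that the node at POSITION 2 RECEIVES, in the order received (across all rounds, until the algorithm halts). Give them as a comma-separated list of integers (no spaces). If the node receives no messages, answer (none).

Round 1: pos1(id32) recv 44: fwd; pos2(id50) recv 32: drop; pos3(id78) recv 50: drop; pos4(id29) recv 78: fwd; pos5(id12) recv 29: fwd; pos6(id85) recv 12: drop; pos0(id44) recv 85: fwd
Round 2: pos2(id50) recv 44: drop; pos5(id12) recv 78: fwd; pos6(id85) recv 29: drop; pos1(id32) recv 85: fwd
Round 3: pos6(id85) recv 78: drop; pos2(id50) recv 85: fwd
Round 4: pos3(id78) recv 85: fwd
Round 5: pos4(id29) recv 85: fwd
Round 6: pos5(id12) recv 85: fwd
Round 7: pos6(id85) recv 85: ELECTED

Answer: 32,44,85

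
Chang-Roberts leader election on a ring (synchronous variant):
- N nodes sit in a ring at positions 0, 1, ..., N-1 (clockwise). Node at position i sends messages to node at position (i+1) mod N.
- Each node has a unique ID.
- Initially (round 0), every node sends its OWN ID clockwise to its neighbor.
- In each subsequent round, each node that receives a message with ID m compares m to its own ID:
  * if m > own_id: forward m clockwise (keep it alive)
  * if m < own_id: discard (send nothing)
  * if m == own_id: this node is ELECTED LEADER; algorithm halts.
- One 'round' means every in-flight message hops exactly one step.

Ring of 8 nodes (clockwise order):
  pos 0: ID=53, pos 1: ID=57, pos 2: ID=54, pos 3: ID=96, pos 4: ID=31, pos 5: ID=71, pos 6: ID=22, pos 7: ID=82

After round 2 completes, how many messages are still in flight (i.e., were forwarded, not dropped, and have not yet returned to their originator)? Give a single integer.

Round 1: pos1(id57) recv 53: drop; pos2(id54) recv 57: fwd; pos3(id96) recv 54: drop; pos4(id31) recv 96: fwd; pos5(id71) recv 31: drop; pos6(id22) recv 71: fwd; pos7(id82) recv 22: drop; pos0(id53) recv 82: fwd
Round 2: pos3(id96) recv 57: drop; pos5(id71) recv 96: fwd; pos7(id82) recv 71: drop; pos1(id57) recv 82: fwd
After round 2: 2 messages still in flight

Answer: 2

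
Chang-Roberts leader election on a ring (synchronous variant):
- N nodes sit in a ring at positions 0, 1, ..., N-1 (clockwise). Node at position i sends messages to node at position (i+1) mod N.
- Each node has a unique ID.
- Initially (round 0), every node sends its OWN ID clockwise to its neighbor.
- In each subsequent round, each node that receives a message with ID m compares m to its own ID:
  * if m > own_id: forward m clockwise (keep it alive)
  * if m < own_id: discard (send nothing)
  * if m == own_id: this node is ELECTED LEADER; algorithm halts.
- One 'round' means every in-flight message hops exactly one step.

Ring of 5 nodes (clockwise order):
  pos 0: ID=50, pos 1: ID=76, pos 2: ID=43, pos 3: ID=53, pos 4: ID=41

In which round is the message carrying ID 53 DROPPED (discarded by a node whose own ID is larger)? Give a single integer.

Answer: 3

Derivation:
Round 1: pos1(id76) recv 50: drop; pos2(id43) recv 76: fwd; pos3(id53) recv 43: drop; pos4(id41) recv 53: fwd; pos0(id50) recv 41: drop
Round 2: pos3(id53) recv 76: fwd; pos0(id50) recv 53: fwd
Round 3: pos4(id41) recv 76: fwd; pos1(id76) recv 53: drop
Round 4: pos0(id50) recv 76: fwd
Round 5: pos1(id76) recv 76: ELECTED
Message ID 53 originates at pos 3; dropped at pos 1 in round 3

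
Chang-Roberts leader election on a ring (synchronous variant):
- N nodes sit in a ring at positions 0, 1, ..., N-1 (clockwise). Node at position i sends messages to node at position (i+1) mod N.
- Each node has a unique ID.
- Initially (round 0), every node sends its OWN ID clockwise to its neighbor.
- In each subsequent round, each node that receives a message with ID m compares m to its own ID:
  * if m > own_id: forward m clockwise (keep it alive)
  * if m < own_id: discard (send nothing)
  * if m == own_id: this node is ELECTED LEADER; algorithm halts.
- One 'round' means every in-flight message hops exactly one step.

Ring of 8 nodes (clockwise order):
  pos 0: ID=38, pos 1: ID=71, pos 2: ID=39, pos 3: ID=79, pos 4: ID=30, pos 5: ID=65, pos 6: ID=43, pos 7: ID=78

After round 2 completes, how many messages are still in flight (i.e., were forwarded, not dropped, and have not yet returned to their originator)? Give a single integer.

Answer: 2

Derivation:
Round 1: pos1(id71) recv 38: drop; pos2(id39) recv 71: fwd; pos3(id79) recv 39: drop; pos4(id30) recv 79: fwd; pos5(id65) recv 30: drop; pos6(id43) recv 65: fwd; pos7(id78) recv 43: drop; pos0(id38) recv 78: fwd
Round 2: pos3(id79) recv 71: drop; pos5(id65) recv 79: fwd; pos7(id78) recv 65: drop; pos1(id71) recv 78: fwd
After round 2: 2 messages still in flight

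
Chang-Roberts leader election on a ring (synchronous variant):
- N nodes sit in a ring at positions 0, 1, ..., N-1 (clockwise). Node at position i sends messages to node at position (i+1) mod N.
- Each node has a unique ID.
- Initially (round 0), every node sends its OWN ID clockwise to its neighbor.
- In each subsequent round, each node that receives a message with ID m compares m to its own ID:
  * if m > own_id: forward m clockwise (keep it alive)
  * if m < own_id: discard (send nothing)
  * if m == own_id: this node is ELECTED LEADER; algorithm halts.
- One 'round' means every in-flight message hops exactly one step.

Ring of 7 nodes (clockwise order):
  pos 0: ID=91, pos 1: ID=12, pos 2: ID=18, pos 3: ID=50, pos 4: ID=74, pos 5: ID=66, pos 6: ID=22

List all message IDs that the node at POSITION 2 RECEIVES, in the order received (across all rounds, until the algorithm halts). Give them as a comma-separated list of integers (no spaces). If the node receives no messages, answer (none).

Answer: 12,91

Derivation:
Round 1: pos1(id12) recv 91: fwd; pos2(id18) recv 12: drop; pos3(id50) recv 18: drop; pos4(id74) recv 50: drop; pos5(id66) recv 74: fwd; pos6(id22) recv 66: fwd; pos0(id91) recv 22: drop
Round 2: pos2(id18) recv 91: fwd; pos6(id22) recv 74: fwd; pos0(id91) recv 66: drop
Round 3: pos3(id50) recv 91: fwd; pos0(id91) recv 74: drop
Round 4: pos4(id74) recv 91: fwd
Round 5: pos5(id66) recv 91: fwd
Round 6: pos6(id22) recv 91: fwd
Round 7: pos0(id91) recv 91: ELECTED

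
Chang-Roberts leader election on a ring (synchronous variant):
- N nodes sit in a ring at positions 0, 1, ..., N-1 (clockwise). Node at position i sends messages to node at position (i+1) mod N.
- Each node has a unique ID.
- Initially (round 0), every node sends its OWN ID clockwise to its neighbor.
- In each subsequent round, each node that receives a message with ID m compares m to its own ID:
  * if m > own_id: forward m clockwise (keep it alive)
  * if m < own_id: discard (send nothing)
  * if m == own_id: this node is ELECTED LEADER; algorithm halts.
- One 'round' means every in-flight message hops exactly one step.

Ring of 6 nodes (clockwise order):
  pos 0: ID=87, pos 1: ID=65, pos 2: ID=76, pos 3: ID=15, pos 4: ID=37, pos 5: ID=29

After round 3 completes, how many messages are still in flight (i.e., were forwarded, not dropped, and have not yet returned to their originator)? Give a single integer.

Round 1: pos1(id65) recv 87: fwd; pos2(id76) recv 65: drop; pos3(id15) recv 76: fwd; pos4(id37) recv 15: drop; pos5(id29) recv 37: fwd; pos0(id87) recv 29: drop
Round 2: pos2(id76) recv 87: fwd; pos4(id37) recv 76: fwd; pos0(id87) recv 37: drop
Round 3: pos3(id15) recv 87: fwd; pos5(id29) recv 76: fwd
After round 3: 2 messages still in flight

Answer: 2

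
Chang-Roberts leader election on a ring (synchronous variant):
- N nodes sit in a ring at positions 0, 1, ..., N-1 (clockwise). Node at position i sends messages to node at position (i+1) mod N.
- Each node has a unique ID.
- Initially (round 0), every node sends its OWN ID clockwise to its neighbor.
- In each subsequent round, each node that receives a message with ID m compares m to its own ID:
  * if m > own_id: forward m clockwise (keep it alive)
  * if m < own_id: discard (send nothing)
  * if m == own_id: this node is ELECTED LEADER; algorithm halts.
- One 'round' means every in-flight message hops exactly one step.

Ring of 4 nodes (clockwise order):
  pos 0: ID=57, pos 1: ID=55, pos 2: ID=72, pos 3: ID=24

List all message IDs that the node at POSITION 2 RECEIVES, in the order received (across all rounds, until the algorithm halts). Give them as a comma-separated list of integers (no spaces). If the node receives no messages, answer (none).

Round 1: pos1(id55) recv 57: fwd; pos2(id72) recv 55: drop; pos3(id24) recv 72: fwd; pos0(id57) recv 24: drop
Round 2: pos2(id72) recv 57: drop; pos0(id57) recv 72: fwd
Round 3: pos1(id55) recv 72: fwd
Round 4: pos2(id72) recv 72: ELECTED

Answer: 55,57,72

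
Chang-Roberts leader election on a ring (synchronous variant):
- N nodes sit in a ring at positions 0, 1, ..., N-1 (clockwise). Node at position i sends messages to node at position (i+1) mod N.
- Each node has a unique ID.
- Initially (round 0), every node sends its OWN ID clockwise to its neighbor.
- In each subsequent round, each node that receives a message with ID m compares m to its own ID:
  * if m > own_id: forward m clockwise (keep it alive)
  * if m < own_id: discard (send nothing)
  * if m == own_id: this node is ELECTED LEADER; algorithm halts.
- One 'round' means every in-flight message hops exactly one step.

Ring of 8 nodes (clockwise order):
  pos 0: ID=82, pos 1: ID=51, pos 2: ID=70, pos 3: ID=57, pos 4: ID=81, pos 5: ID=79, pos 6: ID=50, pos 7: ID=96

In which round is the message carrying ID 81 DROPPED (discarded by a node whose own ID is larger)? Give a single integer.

Answer: 3

Derivation:
Round 1: pos1(id51) recv 82: fwd; pos2(id70) recv 51: drop; pos3(id57) recv 70: fwd; pos4(id81) recv 57: drop; pos5(id79) recv 81: fwd; pos6(id50) recv 79: fwd; pos7(id96) recv 50: drop; pos0(id82) recv 96: fwd
Round 2: pos2(id70) recv 82: fwd; pos4(id81) recv 70: drop; pos6(id50) recv 81: fwd; pos7(id96) recv 79: drop; pos1(id51) recv 96: fwd
Round 3: pos3(id57) recv 82: fwd; pos7(id96) recv 81: drop; pos2(id70) recv 96: fwd
Round 4: pos4(id81) recv 82: fwd; pos3(id57) recv 96: fwd
Round 5: pos5(id79) recv 82: fwd; pos4(id81) recv 96: fwd
Round 6: pos6(id50) recv 82: fwd; pos5(id79) recv 96: fwd
Round 7: pos7(id96) recv 82: drop; pos6(id50) recv 96: fwd
Round 8: pos7(id96) recv 96: ELECTED
Message ID 81 originates at pos 4; dropped at pos 7 in round 3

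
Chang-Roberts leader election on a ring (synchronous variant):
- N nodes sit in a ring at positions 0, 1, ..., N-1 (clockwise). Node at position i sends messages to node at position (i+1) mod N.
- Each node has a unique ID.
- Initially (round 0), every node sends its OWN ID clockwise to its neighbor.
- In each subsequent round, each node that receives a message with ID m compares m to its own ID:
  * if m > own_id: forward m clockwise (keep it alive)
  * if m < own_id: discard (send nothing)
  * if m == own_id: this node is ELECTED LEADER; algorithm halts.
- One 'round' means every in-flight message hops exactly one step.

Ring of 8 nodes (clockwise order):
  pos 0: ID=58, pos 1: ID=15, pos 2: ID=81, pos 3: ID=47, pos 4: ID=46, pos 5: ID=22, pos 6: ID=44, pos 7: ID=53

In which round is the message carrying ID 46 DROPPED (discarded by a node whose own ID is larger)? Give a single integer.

Answer: 3

Derivation:
Round 1: pos1(id15) recv 58: fwd; pos2(id81) recv 15: drop; pos3(id47) recv 81: fwd; pos4(id46) recv 47: fwd; pos5(id22) recv 46: fwd; pos6(id44) recv 22: drop; pos7(id53) recv 44: drop; pos0(id58) recv 53: drop
Round 2: pos2(id81) recv 58: drop; pos4(id46) recv 81: fwd; pos5(id22) recv 47: fwd; pos6(id44) recv 46: fwd
Round 3: pos5(id22) recv 81: fwd; pos6(id44) recv 47: fwd; pos7(id53) recv 46: drop
Round 4: pos6(id44) recv 81: fwd; pos7(id53) recv 47: drop
Round 5: pos7(id53) recv 81: fwd
Round 6: pos0(id58) recv 81: fwd
Round 7: pos1(id15) recv 81: fwd
Round 8: pos2(id81) recv 81: ELECTED
Message ID 46 originates at pos 4; dropped at pos 7 in round 3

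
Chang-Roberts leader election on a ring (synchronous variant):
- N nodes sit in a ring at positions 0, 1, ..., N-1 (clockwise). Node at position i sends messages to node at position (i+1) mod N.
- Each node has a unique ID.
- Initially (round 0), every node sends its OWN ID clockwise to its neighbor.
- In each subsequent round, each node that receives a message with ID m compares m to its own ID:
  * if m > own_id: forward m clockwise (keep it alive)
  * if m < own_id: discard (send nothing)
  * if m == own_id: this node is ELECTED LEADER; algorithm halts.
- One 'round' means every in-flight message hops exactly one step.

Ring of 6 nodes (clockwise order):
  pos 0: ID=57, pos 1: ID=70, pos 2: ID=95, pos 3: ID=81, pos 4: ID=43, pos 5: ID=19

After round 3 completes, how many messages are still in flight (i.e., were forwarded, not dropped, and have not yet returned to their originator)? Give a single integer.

Round 1: pos1(id70) recv 57: drop; pos2(id95) recv 70: drop; pos3(id81) recv 95: fwd; pos4(id43) recv 81: fwd; pos5(id19) recv 43: fwd; pos0(id57) recv 19: drop
Round 2: pos4(id43) recv 95: fwd; pos5(id19) recv 81: fwd; pos0(id57) recv 43: drop
Round 3: pos5(id19) recv 95: fwd; pos0(id57) recv 81: fwd
After round 3: 2 messages still in flight

Answer: 2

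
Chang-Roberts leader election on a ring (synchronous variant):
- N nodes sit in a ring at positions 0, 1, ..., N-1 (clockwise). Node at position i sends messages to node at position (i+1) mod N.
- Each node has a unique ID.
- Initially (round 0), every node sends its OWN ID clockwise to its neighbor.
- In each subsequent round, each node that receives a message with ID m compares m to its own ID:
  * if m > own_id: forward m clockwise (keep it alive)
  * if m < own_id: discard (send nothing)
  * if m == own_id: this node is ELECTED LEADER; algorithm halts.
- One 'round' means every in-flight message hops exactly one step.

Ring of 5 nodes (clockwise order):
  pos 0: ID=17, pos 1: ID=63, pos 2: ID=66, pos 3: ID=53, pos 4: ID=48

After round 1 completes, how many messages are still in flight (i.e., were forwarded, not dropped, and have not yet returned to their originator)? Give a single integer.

Answer: 3

Derivation:
Round 1: pos1(id63) recv 17: drop; pos2(id66) recv 63: drop; pos3(id53) recv 66: fwd; pos4(id48) recv 53: fwd; pos0(id17) recv 48: fwd
After round 1: 3 messages still in flight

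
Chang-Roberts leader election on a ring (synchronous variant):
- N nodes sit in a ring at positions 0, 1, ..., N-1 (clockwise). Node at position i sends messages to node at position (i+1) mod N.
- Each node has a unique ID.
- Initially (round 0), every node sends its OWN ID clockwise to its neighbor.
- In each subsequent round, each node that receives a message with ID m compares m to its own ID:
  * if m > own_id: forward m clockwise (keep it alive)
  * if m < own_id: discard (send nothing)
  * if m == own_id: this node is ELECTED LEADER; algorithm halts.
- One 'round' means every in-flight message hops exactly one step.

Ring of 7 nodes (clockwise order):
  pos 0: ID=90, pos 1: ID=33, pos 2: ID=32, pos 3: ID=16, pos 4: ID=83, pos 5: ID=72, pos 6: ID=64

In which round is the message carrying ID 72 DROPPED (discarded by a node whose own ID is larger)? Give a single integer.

Answer: 2

Derivation:
Round 1: pos1(id33) recv 90: fwd; pos2(id32) recv 33: fwd; pos3(id16) recv 32: fwd; pos4(id83) recv 16: drop; pos5(id72) recv 83: fwd; pos6(id64) recv 72: fwd; pos0(id90) recv 64: drop
Round 2: pos2(id32) recv 90: fwd; pos3(id16) recv 33: fwd; pos4(id83) recv 32: drop; pos6(id64) recv 83: fwd; pos0(id90) recv 72: drop
Round 3: pos3(id16) recv 90: fwd; pos4(id83) recv 33: drop; pos0(id90) recv 83: drop
Round 4: pos4(id83) recv 90: fwd
Round 5: pos5(id72) recv 90: fwd
Round 6: pos6(id64) recv 90: fwd
Round 7: pos0(id90) recv 90: ELECTED
Message ID 72 originates at pos 5; dropped at pos 0 in round 2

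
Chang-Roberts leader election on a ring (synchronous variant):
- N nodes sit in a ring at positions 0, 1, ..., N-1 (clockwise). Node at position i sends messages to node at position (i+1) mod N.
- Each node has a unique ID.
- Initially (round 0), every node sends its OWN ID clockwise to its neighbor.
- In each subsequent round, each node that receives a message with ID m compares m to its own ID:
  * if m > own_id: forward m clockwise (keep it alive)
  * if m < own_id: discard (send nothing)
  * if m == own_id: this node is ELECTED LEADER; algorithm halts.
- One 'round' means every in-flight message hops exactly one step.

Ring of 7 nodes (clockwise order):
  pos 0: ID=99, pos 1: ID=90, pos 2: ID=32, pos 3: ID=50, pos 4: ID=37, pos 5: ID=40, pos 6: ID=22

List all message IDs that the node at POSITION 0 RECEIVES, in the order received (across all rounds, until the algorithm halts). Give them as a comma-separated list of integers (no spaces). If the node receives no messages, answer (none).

Answer: 22,40,50,90,99

Derivation:
Round 1: pos1(id90) recv 99: fwd; pos2(id32) recv 90: fwd; pos3(id50) recv 32: drop; pos4(id37) recv 50: fwd; pos5(id40) recv 37: drop; pos6(id22) recv 40: fwd; pos0(id99) recv 22: drop
Round 2: pos2(id32) recv 99: fwd; pos3(id50) recv 90: fwd; pos5(id40) recv 50: fwd; pos0(id99) recv 40: drop
Round 3: pos3(id50) recv 99: fwd; pos4(id37) recv 90: fwd; pos6(id22) recv 50: fwd
Round 4: pos4(id37) recv 99: fwd; pos5(id40) recv 90: fwd; pos0(id99) recv 50: drop
Round 5: pos5(id40) recv 99: fwd; pos6(id22) recv 90: fwd
Round 6: pos6(id22) recv 99: fwd; pos0(id99) recv 90: drop
Round 7: pos0(id99) recv 99: ELECTED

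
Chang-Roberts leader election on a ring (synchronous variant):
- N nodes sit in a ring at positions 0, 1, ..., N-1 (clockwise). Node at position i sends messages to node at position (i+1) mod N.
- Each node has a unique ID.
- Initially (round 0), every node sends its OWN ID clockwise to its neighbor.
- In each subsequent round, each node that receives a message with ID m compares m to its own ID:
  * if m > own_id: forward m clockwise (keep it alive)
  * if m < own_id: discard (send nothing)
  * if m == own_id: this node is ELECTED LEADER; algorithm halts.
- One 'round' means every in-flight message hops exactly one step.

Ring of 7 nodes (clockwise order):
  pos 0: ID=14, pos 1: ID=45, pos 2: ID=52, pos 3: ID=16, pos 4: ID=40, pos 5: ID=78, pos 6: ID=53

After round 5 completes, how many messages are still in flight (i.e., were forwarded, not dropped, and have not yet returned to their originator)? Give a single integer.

Answer: 2

Derivation:
Round 1: pos1(id45) recv 14: drop; pos2(id52) recv 45: drop; pos3(id16) recv 52: fwd; pos4(id40) recv 16: drop; pos5(id78) recv 40: drop; pos6(id53) recv 78: fwd; pos0(id14) recv 53: fwd
Round 2: pos4(id40) recv 52: fwd; pos0(id14) recv 78: fwd; pos1(id45) recv 53: fwd
Round 3: pos5(id78) recv 52: drop; pos1(id45) recv 78: fwd; pos2(id52) recv 53: fwd
Round 4: pos2(id52) recv 78: fwd; pos3(id16) recv 53: fwd
Round 5: pos3(id16) recv 78: fwd; pos4(id40) recv 53: fwd
After round 5: 2 messages still in flight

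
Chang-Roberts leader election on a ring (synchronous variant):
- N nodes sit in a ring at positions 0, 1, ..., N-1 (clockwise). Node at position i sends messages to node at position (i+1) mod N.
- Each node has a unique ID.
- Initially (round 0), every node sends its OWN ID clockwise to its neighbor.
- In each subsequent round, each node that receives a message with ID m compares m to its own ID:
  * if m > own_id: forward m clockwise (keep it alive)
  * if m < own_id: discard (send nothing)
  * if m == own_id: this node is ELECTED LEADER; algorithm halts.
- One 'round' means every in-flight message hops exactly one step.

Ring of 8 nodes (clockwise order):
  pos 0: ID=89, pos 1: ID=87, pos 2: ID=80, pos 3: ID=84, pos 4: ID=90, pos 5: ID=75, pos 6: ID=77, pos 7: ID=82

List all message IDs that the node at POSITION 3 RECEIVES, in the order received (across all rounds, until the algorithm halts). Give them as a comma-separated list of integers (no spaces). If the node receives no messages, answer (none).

Answer: 80,87,89,90

Derivation:
Round 1: pos1(id87) recv 89: fwd; pos2(id80) recv 87: fwd; pos3(id84) recv 80: drop; pos4(id90) recv 84: drop; pos5(id75) recv 90: fwd; pos6(id77) recv 75: drop; pos7(id82) recv 77: drop; pos0(id89) recv 82: drop
Round 2: pos2(id80) recv 89: fwd; pos3(id84) recv 87: fwd; pos6(id77) recv 90: fwd
Round 3: pos3(id84) recv 89: fwd; pos4(id90) recv 87: drop; pos7(id82) recv 90: fwd
Round 4: pos4(id90) recv 89: drop; pos0(id89) recv 90: fwd
Round 5: pos1(id87) recv 90: fwd
Round 6: pos2(id80) recv 90: fwd
Round 7: pos3(id84) recv 90: fwd
Round 8: pos4(id90) recv 90: ELECTED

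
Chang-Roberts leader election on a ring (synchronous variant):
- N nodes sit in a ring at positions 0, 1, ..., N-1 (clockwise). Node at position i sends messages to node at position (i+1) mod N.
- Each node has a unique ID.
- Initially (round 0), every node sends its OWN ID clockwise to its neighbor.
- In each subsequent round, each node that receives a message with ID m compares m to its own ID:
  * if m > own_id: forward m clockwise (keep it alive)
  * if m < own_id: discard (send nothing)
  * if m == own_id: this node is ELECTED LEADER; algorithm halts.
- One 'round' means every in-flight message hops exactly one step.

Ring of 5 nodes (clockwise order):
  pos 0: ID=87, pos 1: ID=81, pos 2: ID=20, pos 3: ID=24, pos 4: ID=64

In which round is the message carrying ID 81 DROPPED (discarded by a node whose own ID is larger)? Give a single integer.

Answer: 4

Derivation:
Round 1: pos1(id81) recv 87: fwd; pos2(id20) recv 81: fwd; pos3(id24) recv 20: drop; pos4(id64) recv 24: drop; pos0(id87) recv 64: drop
Round 2: pos2(id20) recv 87: fwd; pos3(id24) recv 81: fwd
Round 3: pos3(id24) recv 87: fwd; pos4(id64) recv 81: fwd
Round 4: pos4(id64) recv 87: fwd; pos0(id87) recv 81: drop
Round 5: pos0(id87) recv 87: ELECTED
Message ID 81 originates at pos 1; dropped at pos 0 in round 4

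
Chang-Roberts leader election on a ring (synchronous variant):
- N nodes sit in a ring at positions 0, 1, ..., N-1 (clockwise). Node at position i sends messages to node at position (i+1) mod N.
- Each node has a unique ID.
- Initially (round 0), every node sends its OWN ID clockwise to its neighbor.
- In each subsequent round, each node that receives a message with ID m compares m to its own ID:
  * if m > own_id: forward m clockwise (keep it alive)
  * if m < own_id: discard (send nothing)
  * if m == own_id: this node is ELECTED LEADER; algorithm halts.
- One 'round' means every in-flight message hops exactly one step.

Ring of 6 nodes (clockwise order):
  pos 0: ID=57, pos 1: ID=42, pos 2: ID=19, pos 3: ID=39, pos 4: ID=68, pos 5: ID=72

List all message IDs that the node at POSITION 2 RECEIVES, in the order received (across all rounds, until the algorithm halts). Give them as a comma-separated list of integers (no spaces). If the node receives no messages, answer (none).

Answer: 42,57,72

Derivation:
Round 1: pos1(id42) recv 57: fwd; pos2(id19) recv 42: fwd; pos3(id39) recv 19: drop; pos4(id68) recv 39: drop; pos5(id72) recv 68: drop; pos0(id57) recv 72: fwd
Round 2: pos2(id19) recv 57: fwd; pos3(id39) recv 42: fwd; pos1(id42) recv 72: fwd
Round 3: pos3(id39) recv 57: fwd; pos4(id68) recv 42: drop; pos2(id19) recv 72: fwd
Round 4: pos4(id68) recv 57: drop; pos3(id39) recv 72: fwd
Round 5: pos4(id68) recv 72: fwd
Round 6: pos5(id72) recv 72: ELECTED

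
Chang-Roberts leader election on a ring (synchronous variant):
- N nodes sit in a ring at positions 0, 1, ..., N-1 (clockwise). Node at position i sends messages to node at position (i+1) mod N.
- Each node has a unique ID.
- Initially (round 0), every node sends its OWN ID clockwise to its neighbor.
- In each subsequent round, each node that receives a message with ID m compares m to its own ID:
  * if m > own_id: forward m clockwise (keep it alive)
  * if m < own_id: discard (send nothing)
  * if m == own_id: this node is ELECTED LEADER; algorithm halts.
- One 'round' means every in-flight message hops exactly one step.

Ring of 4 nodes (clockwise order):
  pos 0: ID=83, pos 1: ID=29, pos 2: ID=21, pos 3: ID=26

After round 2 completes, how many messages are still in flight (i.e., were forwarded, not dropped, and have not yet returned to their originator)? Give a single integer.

Round 1: pos1(id29) recv 83: fwd; pos2(id21) recv 29: fwd; pos3(id26) recv 21: drop; pos0(id83) recv 26: drop
Round 2: pos2(id21) recv 83: fwd; pos3(id26) recv 29: fwd
After round 2: 2 messages still in flight

Answer: 2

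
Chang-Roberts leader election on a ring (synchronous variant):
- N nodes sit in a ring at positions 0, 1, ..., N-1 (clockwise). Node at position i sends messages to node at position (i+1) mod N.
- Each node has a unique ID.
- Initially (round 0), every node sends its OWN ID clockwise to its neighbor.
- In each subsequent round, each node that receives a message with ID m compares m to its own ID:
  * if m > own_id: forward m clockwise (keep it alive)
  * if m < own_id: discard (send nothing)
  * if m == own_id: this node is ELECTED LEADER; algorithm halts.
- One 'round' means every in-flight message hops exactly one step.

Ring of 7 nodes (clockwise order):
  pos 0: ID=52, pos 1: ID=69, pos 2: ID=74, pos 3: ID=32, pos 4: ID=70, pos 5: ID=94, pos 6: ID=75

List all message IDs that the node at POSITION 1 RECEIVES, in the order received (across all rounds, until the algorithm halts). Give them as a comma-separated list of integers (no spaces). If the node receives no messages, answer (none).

Round 1: pos1(id69) recv 52: drop; pos2(id74) recv 69: drop; pos3(id32) recv 74: fwd; pos4(id70) recv 32: drop; pos5(id94) recv 70: drop; pos6(id75) recv 94: fwd; pos0(id52) recv 75: fwd
Round 2: pos4(id70) recv 74: fwd; pos0(id52) recv 94: fwd; pos1(id69) recv 75: fwd
Round 3: pos5(id94) recv 74: drop; pos1(id69) recv 94: fwd; pos2(id74) recv 75: fwd
Round 4: pos2(id74) recv 94: fwd; pos3(id32) recv 75: fwd
Round 5: pos3(id32) recv 94: fwd; pos4(id70) recv 75: fwd
Round 6: pos4(id70) recv 94: fwd; pos5(id94) recv 75: drop
Round 7: pos5(id94) recv 94: ELECTED

Answer: 52,75,94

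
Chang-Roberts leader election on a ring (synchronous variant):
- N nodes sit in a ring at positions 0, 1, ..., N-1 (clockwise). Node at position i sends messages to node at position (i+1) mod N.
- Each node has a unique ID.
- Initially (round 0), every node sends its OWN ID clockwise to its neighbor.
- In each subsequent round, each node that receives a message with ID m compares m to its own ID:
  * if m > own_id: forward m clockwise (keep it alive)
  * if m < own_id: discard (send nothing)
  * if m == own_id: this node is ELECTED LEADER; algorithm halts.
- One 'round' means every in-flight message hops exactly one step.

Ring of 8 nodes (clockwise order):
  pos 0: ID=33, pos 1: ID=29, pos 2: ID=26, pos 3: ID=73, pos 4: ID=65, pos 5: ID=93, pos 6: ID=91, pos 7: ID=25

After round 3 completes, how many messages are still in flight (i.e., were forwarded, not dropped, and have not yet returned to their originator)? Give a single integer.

Answer: 2

Derivation:
Round 1: pos1(id29) recv 33: fwd; pos2(id26) recv 29: fwd; pos3(id73) recv 26: drop; pos4(id65) recv 73: fwd; pos5(id93) recv 65: drop; pos6(id91) recv 93: fwd; pos7(id25) recv 91: fwd; pos0(id33) recv 25: drop
Round 2: pos2(id26) recv 33: fwd; pos3(id73) recv 29: drop; pos5(id93) recv 73: drop; pos7(id25) recv 93: fwd; pos0(id33) recv 91: fwd
Round 3: pos3(id73) recv 33: drop; pos0(id33) recv 93: fwd; pos1(id29) recv 91: fwd
After round 3: 2 messages still in flight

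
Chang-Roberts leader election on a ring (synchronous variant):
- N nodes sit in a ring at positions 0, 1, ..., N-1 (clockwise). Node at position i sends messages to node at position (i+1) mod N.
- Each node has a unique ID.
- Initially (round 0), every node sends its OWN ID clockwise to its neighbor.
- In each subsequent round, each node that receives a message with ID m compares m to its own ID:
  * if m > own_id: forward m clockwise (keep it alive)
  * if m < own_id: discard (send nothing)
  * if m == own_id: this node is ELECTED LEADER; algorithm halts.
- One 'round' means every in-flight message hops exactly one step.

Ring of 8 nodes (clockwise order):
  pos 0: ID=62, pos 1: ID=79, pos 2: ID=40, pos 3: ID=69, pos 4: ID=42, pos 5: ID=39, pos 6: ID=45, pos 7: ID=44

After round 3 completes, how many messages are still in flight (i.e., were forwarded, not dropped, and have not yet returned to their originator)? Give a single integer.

Answer: 2

Derivation:
Round 1: pos1(id79) recv 62: drop; pos2(id40) recv 79: fwd; pos3(id69) recv 40: drop; pos4(id42) recv 69: fwd; pos5(id39) recv 42: fwd; pos6(id45) recv 39: drop; pos7(id44) recv 45: fwd; pos0(id62) recv 44: drop
Round 2: pos3(id69) recv 79: fwd; pos5(id39) recv 69: fwd; pos6(id45) recv 42: drop; pos0(id62) recv 45: drop
Round 3: pos4(id42) recv 79: fwd; pos6(id45) recv 69: fwd
After round 3: 2 messages still in flight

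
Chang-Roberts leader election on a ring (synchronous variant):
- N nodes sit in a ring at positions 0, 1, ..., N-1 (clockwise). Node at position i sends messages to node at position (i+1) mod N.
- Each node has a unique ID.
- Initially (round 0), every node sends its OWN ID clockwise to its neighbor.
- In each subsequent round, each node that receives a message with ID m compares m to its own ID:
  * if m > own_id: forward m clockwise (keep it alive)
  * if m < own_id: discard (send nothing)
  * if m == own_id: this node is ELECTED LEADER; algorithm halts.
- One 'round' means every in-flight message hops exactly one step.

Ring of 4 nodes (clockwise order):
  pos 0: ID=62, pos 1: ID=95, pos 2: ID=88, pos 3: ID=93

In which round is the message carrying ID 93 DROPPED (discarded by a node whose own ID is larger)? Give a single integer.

Round 1: pos1(id95) recv 62: drop; pos2(id88) recv 95: fwd; pos3(id93) recv 88: drop; pos0(id62) recv 93: fwd
Round 2: pos3(id93) recv 95: fwd; pos1(id95) recv 93: drop
Round 3: pos0(id62) recv 95: fwd
Round 4: pos1(id95) recv 95: ELECTED
Message ID 93 originates at pos 3; dropped at pos 1 in round 2

Answer: 2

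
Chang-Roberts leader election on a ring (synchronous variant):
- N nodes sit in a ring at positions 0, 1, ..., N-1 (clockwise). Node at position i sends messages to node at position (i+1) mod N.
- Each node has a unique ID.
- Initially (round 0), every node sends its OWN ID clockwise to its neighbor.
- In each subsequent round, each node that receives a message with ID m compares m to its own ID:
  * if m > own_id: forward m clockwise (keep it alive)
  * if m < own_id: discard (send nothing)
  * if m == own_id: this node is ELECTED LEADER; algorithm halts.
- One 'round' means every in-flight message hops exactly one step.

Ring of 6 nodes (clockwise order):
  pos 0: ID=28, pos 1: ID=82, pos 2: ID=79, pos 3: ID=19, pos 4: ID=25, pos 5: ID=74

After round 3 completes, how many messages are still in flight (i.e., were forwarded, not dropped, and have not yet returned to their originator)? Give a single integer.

Round 1: pos1(id82) recv 28: drop; pos2(id79) recv 82: fwd; pos3(id19) recv 79: fwd; pos4(id25) recv 19: drop; pos5(id74) recv 25: drop; pos0(id28) recv 74: fwd
Round 2: pos3(id19) recv 82: fwd; pos4(id25) recv 79: fwd; pos1(id82) recv 74: drop
Round 3: pos4(id25) recv 82: fwd; pos5(id74) recv 79: fwd
After round 3: 2 messages still in flight

Answer: 2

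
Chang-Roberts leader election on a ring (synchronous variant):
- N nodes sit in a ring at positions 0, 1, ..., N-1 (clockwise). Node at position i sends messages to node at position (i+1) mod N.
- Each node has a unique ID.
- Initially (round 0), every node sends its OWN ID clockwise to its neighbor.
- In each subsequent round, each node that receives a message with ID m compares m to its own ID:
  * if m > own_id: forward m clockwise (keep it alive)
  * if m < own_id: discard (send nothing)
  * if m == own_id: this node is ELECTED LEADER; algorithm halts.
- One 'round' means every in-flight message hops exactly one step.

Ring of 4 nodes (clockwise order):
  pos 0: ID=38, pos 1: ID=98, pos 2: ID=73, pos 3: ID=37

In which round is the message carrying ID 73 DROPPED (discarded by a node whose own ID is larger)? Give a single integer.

Round 1: pos1(id98) recv 38: drop; pos2(id73) recv 98: fwd; pos3(id37) recv 73: fwd; pos0(id38) recv 37: drop
Round 2: pos3(id37) recv 98: fwd; pos0(id38) recv 73: fwd
Round 3: pos0(id38) recv 98: fwd; pos1(id98) recv 73: drop
Round 4: pos1(id98) recv 98: ELECTED
Message ID 73 originates at pos 2; dropped at pos 1 in round 3

Answer: 3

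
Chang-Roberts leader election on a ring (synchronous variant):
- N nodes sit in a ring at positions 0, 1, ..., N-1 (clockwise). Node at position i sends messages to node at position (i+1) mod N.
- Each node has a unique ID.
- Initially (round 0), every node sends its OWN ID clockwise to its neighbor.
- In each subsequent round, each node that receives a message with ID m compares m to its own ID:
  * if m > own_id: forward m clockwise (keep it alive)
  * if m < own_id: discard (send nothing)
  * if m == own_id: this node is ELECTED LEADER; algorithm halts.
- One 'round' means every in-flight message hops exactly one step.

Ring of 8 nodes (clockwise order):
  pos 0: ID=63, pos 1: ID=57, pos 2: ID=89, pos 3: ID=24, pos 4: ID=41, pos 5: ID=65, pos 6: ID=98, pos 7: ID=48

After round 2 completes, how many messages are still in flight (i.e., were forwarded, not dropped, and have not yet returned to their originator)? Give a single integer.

Answer: 2

Derivation:
Round 1: pos1(id57) recv 63: fwd; pos2(id89) recv 57: drop; pos3(id24) recv 89: fwd; pos4(id41) recv 24: drop; pos5(id65) recv 41: drop; pos6(id98) recv 65: drop; pos7(id48) recv 98: fwd; pos0(id63) recv 48: drop
Round 2: pos2(id89) recv 63: drop; pos4(id41) recv 89: fwd; pos0(id63) recv 98: fwd
After round 2: 2 messages still in flight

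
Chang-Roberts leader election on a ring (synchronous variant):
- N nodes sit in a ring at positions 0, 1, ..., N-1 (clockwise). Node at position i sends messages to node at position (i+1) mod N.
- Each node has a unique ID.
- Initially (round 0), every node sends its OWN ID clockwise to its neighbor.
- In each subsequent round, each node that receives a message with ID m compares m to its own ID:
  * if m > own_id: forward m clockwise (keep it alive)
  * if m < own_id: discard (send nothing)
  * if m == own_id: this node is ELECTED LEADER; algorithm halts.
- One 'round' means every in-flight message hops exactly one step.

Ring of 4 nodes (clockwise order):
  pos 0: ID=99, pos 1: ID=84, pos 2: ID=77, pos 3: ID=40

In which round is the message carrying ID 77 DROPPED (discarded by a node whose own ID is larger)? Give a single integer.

Round 1: pos1(id84) recv 99: fwd; pos2(id77) recv 84: fwd; pos3(id40) recv 77: fwd; pos0(id99) recv 40: drop
Round 2: pos2(id77) recv 99: fwd; pos3(id40) recv 84: fwd; pos0(id99) recv 77: drop
Round 3: pos3(id40) recv 99: fwd; pos0(id99) recv 84: drop
Round 4: pos0(id99) recv 99: ELECTED
Message ID 77 originates at pos 2; dropped at pos 0 in round 2

Answer: 2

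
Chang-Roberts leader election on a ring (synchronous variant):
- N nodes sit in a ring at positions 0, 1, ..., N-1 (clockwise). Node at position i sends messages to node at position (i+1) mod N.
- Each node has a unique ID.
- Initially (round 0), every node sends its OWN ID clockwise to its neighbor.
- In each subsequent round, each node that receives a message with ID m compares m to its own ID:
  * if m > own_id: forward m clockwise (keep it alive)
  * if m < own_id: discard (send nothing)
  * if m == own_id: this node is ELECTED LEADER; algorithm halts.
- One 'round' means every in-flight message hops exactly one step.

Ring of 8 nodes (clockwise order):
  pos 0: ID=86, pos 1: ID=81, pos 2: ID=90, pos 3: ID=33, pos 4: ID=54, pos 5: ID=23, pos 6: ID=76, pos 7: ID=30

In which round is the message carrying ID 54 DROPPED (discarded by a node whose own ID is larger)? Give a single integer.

Round 1: pos1(id81) recv 86: fwd; pos2(id90) recv 81: drop; pos3(id33) recv 90: fwd; pos4(id54) recv 33: drop; pos5(id23) recv 54: fwd; pos6(id76) recv 23: drop; pos7(id30) recv 76: fwd; pos0(id86) recv 30: drop
Round 2: pos2(id90) recv 86: drop; pos4(id54) recv 90: fwd; pos6(id76) recv 54: drop; pos0(id86) recv 76: drop
Round 3: pos5(id23) recv 90: fwd
Round 4: pos6(id76) recv 90: fwd
Round 5: pos7(id30) recv 90: fwd
Round 6: pos0(id86) recv 90: fwd
Round 7: pos1(id81) recv 90: fwd
Round 8: pos2(id90) recv 90: ELECTED
Message ID 54 originates at pos 4; dropped at pos 6 in round 2

Answer: 2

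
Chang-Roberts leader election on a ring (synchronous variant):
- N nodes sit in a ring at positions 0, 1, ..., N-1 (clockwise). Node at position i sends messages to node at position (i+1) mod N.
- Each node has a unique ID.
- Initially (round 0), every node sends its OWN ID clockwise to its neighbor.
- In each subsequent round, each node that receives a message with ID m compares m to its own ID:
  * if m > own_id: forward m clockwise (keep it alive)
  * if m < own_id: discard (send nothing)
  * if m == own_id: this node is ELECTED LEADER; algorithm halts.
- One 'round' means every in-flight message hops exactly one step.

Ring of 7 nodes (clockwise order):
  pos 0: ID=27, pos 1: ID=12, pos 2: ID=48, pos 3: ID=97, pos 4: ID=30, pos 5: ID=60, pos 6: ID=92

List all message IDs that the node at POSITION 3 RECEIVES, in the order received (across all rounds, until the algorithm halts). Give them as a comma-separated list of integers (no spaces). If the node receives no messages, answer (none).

Round 1: pos1(id12) recv 27: fwd; pos2(id48) recv 12: drop; pos3(id97) recv 48: drop; pos4(id30) recv 97: fwd; pos5(id60) recv 30: drop; pos6(id92) recv 60: drop; pos0(id27) recv 92: fwd
Round 2: pos2(id48) recv 27: drop; pos5(id60) recv 97: fwd; pos1(id12) recv 92: fwd
Round 3: pos6(id92) recv 97: fwd; pos2(id48) recv 92: fwd
Round 4: pos0(id27) recv 97: fwd; pos3(id97) recv 92: drop
Round 5: pos1(id12) recv 97: fwd
Round 6: pos2(id48) recv 97: fwd
Round 7: pos3(id97) recv 97: ELECTED

Answer: 48,92,97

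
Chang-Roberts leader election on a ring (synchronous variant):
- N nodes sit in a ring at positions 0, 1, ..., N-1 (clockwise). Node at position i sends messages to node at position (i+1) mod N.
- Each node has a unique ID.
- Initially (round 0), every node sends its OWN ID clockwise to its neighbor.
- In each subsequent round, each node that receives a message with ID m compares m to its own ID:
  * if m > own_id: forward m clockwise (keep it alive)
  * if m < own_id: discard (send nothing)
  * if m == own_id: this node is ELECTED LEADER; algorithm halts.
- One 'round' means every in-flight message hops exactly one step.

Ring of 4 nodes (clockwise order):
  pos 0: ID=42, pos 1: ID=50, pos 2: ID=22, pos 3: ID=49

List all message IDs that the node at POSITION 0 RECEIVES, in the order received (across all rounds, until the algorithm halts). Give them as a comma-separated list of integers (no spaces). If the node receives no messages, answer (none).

Answer: 49,50

Derivation:
Round 1: pos1(id50) recv 42: drop; pos2(id22) recv 50: fwd; pos3(id49) recv 22: drop; pos0(id42) recv 49: fwd
Round 2: pos3(id49) recv 50: fwd; pos1(id50) recv 49: drop
Round 3: pos0(id42) recv 50: fwd
Round 4: pos1(id50) recv 50: ELECTED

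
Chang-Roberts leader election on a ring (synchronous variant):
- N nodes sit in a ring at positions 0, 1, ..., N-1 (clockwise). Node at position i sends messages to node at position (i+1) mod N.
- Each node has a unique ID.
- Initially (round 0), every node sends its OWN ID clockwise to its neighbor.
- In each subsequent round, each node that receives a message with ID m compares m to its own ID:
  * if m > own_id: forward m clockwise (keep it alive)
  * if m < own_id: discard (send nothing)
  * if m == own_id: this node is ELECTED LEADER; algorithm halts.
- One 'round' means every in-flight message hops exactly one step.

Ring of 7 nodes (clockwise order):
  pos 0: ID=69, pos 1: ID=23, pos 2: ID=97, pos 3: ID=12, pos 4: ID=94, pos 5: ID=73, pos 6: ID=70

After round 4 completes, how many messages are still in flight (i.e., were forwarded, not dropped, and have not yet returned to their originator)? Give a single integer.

Answer: 2

Derivation:
Round 1: pos1(id23) recv 69: fwd; pos2(id97) recv 23: drop; pos3(id12) recv 97: fwd; pos4(id94) recv 12: drop; pos5(id73) recv 94: fwd; pos6(id70) recv 73: fwd; pos0(id69) recv 70: fwd
Round 2: pos2(id97) recv 69: drop; pos4(id94) recv 97: fwd; pos6(id70) recv 94: fwd; pos0(id69) recv 73: fwd; pos1(id23) recv 70: fwd
Round 3: pos5(id73) recv 97: fwd; pos0(id69) recv 94: fwd; pos1(id23) recv 73: fwd; pos2(id97) recv 70: drop
Round 4: pos6(id70) recv 97: fwd; pos1(id23) recv 94: fwd; pos2(id97) recv 73: drop
After round 4: 2 messages still in flight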